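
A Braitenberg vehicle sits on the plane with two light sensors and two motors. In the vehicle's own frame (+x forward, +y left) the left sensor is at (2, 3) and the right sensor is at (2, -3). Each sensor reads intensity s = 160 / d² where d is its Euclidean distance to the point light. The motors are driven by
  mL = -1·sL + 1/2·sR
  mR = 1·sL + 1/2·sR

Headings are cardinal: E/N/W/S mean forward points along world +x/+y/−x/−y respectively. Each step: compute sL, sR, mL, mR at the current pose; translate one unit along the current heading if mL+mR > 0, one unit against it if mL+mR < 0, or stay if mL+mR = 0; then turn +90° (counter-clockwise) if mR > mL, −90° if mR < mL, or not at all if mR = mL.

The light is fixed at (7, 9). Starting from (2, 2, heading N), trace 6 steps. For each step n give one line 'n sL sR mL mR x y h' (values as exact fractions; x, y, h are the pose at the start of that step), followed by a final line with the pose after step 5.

0 160/89 160/29 2480/2581 11760/2581 2 2 N
1 16/13 80/29 56/377 984/377 2 3 W
2 160/73 32/29 -3472/2117 5808/2117 1 3 S
3 5 40/29 -125/29 165/29 1 2 E
4 160/89 160/29 2480/2581 11760/2581 2 2 N
5 16/13 80/29 56/377 984/377 2 3 W
final 1 3 S

n=0: pose=(2,2,N); sL=160/89, sR=160/29; mL=2480/2581, mR=11760/2581; mL+mR=160/29 → advance +1; mR−mL=320/89 → turn +1·90°
n=1: pose=(2,3,W); sL=16/13, sR=80/29; mL=56/377, mR=984/377; mL+mR=80/29 → advance +1; mR−mL=32/13 → turn +1·90°
n=2: pose=(1,3,S); sL=160/73, sR=32/29; mL=-3472/2117, mR=5808/2117; mL+mR=32/29 → advance +1; mR−mL=320/73 → turn +1·90°
n=3: pose=(1,2,E); sL=5, sR=40/29; mL=-125/29, mR=165/29; mL+mR=40/29 → advance +1; mR−mL=10 → turn +1·90°
n=4: pose=(2,2,N); sL=160/89, sR=160/29; mL=2480/2581, mR=11760/2581; mL+mR=160/29 → advance +1; mR−mL=320/89 → turn +1·90°
n=5: pose=(2,3,W); sL=16/13, sR=80/29; mL=56/377, mR=984/377; mL+mR=80/29 → advance +1; mR−mL=32/13 → turn +1·90°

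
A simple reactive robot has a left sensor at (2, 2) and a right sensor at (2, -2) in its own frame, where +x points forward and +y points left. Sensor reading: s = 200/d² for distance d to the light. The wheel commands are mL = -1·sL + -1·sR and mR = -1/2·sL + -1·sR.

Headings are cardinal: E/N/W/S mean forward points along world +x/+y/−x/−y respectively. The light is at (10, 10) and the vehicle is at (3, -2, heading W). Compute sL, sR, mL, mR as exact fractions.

left sensor world pos  = (1, -4); dL² = 277
right sensor world pos = (1, 0); dR² = 181
sL = 200/277 = 200/277
sR = 200/181 = 200/181
mL = -1·sL + -1·sR = -91600/50137
mR = -1/2·sL + -1·sR = -73500/50137

200/277 200/181 -91600/50137 -73500/50137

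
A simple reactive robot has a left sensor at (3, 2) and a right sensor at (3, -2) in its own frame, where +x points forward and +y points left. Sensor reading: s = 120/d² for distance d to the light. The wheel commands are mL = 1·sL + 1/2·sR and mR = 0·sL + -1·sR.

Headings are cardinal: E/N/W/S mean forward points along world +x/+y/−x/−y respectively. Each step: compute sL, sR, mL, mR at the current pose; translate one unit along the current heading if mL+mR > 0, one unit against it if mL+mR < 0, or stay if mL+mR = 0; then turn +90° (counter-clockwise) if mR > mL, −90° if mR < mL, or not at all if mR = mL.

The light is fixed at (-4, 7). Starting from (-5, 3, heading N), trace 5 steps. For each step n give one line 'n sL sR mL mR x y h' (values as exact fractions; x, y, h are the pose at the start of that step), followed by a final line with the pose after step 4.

n=0: pose=(-5,3,N); sL=12, sR=60; mL=42, mR=-60; mL+mR=-18 → advance -1; mR−mL=-102 → turn -1·90°
n=1: pose=(-5,2,E); sL=120/13, sR=120/53; mL=7140/689, mR=-120/53; mL+mR=5580/689 → advance +1; mR−mL=-8700/689 → turn -1·90°
n=2: pose=(-4,2,S); sL=30/17, sR=30/17; mL=45/17, mR=-30/17; mL+mR=15/17 → advance +1; mR−mL=-75/17 → turn -1·90°
n=3: pose=(-4,1,W); sL=120/73, sR=24/5; mL=1476/365, mR=-24/5; mL+mR=-276/365 → advance -1; mR−mL=-3228/365 → turn -1·90°
n=4: pose=(-3,1,N); sL=12, sR=20/3; mL=46/3, mR=-20/3; mL+mR=26/3 → advance +1; mR−mL=-22 → turn -1·90°

0 12 60 42 -60 -5 3 N
1 120/13 120/53 7140/689 -120/53 -5 2 E
2 30/17 30/17 45/17 -30/17 -4 2 S
3 120/73 24/5 1476/365 -24/5 -4 1 W
4 12 20/3 46/3 -20/3 -3 1 N
final -3 2 E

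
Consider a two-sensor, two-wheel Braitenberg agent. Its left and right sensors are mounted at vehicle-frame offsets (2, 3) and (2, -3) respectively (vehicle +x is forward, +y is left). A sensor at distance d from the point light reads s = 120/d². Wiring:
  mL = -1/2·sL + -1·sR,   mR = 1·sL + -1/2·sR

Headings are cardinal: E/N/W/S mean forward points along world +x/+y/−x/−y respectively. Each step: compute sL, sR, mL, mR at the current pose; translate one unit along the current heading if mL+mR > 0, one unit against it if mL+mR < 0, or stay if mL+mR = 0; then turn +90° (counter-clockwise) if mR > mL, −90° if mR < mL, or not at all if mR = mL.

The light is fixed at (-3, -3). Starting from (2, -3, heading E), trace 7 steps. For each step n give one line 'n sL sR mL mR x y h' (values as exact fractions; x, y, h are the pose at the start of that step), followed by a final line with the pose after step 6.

n=0: pose=(2,-3,E); sL=60/29, sR=60/29; mL=-90/29, mR=30/29; mL+mR=-60/29 → advance -1; mR−mL=120/29 → turn +1·90°
n=1: pose=(1,-3,N); sL=24, sR=120/53; mL=-756/53, mR=1212/53; mL+mR=456/53 → advance +1; mR−mL=1968/53 → turn +1·90°
n=2: pose=(1,-2,W); sL=15, sR=6; mL=-27/2, mR=12; mL+mR=-3/2 → advance -1; mR−mL=51/2 → turn +1·90°
n=3: pose=(2,-2,S); sL=24/13, sR=24; mL=-324/13, mR=-132/13; mL+mR=-456/13 → advance -1; mR−mL=192/13 → turn +1·90°
n=4: pose=(2,-1,E); sL=60/37, sR=12/5; mL=-594/185, mR=78/185; mL+mR=-516/185 → advance -1; mR−mL=672/185 → turn +1·90°
n=5: pose=(1,-1,N); sL=120/17, sR=24/13; mL=-1188/221, mR=1356/221; mL+mR=168/221 → advance +1; mR−mL=2544/221 → turn +1·90°
n=6: pose=(1,0,W); sL=30, sR=3; mL=-18, mR=57/2; mL+mR=21/2 → advance +1; mR−mL=93/2 → turn +1·90°

0 60/29 60/29 -90/29 30/29 2 -3 E
1 24 120/53 -756/53 1212/53 1 -3 N
2 15 6 -27/2 12 1 -2 W
3 24/13 24 -324/13 -132/13 2 -2 S
4 60/37 12/5 -594/185 78/185 2 -1 E
5 120/17 24/13 -1188/221 1356/221 1 -1 N
6 30 3 -18 57/2 1 0 W
final 0 0 S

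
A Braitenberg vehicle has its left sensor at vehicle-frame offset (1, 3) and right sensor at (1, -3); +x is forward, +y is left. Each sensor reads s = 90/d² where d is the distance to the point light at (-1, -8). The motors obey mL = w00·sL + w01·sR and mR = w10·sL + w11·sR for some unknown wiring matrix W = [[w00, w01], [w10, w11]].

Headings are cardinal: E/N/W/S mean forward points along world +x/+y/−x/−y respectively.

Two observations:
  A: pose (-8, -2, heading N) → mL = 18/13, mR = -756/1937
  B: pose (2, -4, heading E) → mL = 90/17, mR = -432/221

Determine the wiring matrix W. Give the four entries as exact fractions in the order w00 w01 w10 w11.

0 1 1/2 -1/2

obs A: pose=(-8,-2,N) → sL=90/149, sR=18/13, mL=18/13, mR=-756/1937
obs B: pose=(2,-4,E) → sL=18/13, sR=90/17, mL=90/17, mR=-432/221
sensor matrix S = [[90/149, 18/13], [18/13, 90/17]]; det S = 548208/428077
solve [mL_A; mL_B] = S·[w00; w01] and [mR_A; mR_B] = S·[w10; w11]:
  w00 = 0, w01 = 1, w10 = 1/2, w11 = -1/2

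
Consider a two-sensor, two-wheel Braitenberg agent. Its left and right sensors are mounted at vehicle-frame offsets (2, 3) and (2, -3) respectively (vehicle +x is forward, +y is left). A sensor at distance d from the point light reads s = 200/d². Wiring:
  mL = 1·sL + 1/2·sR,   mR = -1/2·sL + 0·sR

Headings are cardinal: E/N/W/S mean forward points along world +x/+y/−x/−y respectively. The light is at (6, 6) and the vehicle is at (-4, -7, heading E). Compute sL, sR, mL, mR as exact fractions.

50/41 5/8 1005/656 -25/41

left sensor world pos  = (-2, -4); dL² = 164
right sensor world pos = (-2, -10); dR² = 320
sL = 200/164 = 50/41
sR = 200/320 = 5/8
mL = 1·sL + 1/2·sR = 1005/656
mR = -1/2·sL + 0·sR = -25/41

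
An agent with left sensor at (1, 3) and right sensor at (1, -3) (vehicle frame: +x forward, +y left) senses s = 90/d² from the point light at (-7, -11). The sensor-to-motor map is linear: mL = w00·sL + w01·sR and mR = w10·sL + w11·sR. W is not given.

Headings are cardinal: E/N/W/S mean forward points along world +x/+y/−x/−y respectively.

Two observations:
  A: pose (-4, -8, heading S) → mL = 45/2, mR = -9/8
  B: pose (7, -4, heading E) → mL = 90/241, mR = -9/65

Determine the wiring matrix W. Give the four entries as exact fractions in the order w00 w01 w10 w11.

0 1 -1/2 0

obs A: pose=(-4,-8,S) → sL=9/4, sR=45/2, mL=45/2, mR=-9/8
obs B: pose=(7,-4,E) → sL=18/65, sR=90/241, mL=90/241, mR=-9/65
sensor matrix S = [[9/4, 45/2], [18/65, 90/241]]; det S = -33777/6266
solve [mL_A; mL_B] = S·[w00; w01] and [mR_A; mR_B] = S·[w10; w11]:
  w00 = 0, w01 = 1, w10 = -1/2, w11 = 0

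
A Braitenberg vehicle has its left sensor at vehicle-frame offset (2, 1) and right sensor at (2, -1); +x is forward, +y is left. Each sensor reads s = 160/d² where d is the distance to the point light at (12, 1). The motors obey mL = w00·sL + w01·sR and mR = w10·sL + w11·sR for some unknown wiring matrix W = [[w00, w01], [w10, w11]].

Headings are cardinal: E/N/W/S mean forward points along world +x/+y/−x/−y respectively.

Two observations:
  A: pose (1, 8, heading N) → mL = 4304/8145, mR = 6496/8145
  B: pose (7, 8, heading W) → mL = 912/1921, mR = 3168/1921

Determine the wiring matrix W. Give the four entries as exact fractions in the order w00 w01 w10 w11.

-1/2 1 1/2 1/2

obs A: pose=(1,8,N) → sL=32/45, sR=160/181, mL=4304/8145, mR=6496/8145
obs B: pose=(7,8,W) → sL=32/17, sR=160/113, mL=912/1921, mR=3168/1921
sensor matrix S = [[32/45, 160/181], [32/17, 160/113]]; det S = -2056192/3129309
solve [mL_A; mL_B] = S·[w00; w01] and [mR_A; mR_B] = S·[w10; w11]:
  w00 = -1/2, w01 = 1, w10 = 1/2, w11 = 1/2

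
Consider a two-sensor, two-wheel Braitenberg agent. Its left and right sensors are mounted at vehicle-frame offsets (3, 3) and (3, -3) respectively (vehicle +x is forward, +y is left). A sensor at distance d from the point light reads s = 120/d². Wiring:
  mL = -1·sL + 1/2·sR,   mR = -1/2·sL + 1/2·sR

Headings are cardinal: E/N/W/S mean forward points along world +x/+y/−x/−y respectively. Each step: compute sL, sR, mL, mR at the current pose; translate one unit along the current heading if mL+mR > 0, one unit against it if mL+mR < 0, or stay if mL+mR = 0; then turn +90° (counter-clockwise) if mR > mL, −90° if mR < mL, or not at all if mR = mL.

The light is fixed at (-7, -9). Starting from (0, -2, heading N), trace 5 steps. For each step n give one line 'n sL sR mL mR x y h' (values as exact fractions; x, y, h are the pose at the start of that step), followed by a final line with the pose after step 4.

0 30/29 3/5 -213/290 -63/290 0 -2 N
1 24/5 120/97 -2028/485 -864/485 0 -3 W
2 12/13 60/17 186/221 288/221 1 -3 S
3 24/37 24/25 -156/925 144/925 1 -4 E
4 3/2 30/41 -93/82 -63/164 0 -4 N
final 0 -5 W

n=0: pose=(0,-2,N); sL=30/29, sR=3/5; mL=-213/290, mR=-63/290; mL+mR=-138/145 → advance -1; mR−mL=15/29 → turn +1·90°
n=1: pose=(0,-3,W); sL=24/5, sR=120/97; mL=-2028/485, mR=-864/485; mL+mR=-2892/485 → advance -1; mR−mL=12/5 → turn +1·90°
n=2: pose=(1,-3,S); sL=12/13, sR=60/17; mL=186/221, mR=288/221; mL+mR=474/221 → advance +1; mR−mL=6/13 → turn +1·90°
n=3: pose=(1,-4,E); sL=24/37, sR=24/25; mL=-156/925, mR=144/925; mL+mR=-12/925 → advance -1; mR−mL=12/37 → turn +1·90°
n=4: pose=(0,-4,N); sL=3/2, sR=30/41; mL=-93/82, mR=-63/164; mL+mR=-249/164 → advance -1; mR−mL=3/4 → turn +1·90°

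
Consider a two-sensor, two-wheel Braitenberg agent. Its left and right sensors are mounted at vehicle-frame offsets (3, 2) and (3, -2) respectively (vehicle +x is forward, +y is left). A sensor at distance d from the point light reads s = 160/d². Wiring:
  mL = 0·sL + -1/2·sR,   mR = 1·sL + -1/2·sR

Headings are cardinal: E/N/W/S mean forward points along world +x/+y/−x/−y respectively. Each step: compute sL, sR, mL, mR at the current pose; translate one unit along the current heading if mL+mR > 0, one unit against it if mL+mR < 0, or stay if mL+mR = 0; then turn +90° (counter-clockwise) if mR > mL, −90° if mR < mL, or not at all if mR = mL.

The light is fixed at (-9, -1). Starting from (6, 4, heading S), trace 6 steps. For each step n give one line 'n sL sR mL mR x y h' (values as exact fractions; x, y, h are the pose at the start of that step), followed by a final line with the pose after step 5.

n=0: pose=(6,4,S); sL=160/293, sR=160/173; mL=-80/173, mR=4240/50689; mL+mR=-19200/50689 → advance -1; mR−mL=160/293 → turn +1·90°
n=1: pose=(6,5,E); sL=40/97, sR=8/17; mL=-4/17, mR=292/1649; mL+mR=-96/1649 → advance -1; mR−mL=40/97 → turn +1·90°
n=2: pose=(5,5,N); sL=32/45, sR=160/337; mL=-80/337, mR=7184/15165; mL+mR=3584/15165 → advance +1; mR−mL=32/45 → turn +1·90°
n=3: pose=(5,6,W); sL=80/73, sR=80/101; mL=-40/101, mR=5160/7373; mL+mR=2240/7373 → advance +1; mR−mL=80/73 → turn +1·90°
n=4: pose=(4,6,S); sL=160/241, sR=160/137; mL=-80/137, mR=2640/33017; mL+mR=-16640/33017 → advance -1; mR−mL=160/241 → turn +1·90°
n=5: pose=(4,7,E); sL=40/89, sR=40/73; mL=-20/73, mR=1140/6497; mL+mR=-640/6497 → advance -1; mR−mL=40/89 → turn +1·90°

0 160/293 160/173 -80/173 4240/50689 6 4 S
1 40/97 8/17 -4/17 292/1649 6 5 E
2 32/45 160/337 -80/337 7184/15165 5 5 N
3 80/73 80/101 -40/101 5160/7373 5 6 W
4 160/241 160/137 -80/137 2640/33017 4 6 S
5 40/89 40/73 -20/73 1140/6497 4 7 E
final 3 7 N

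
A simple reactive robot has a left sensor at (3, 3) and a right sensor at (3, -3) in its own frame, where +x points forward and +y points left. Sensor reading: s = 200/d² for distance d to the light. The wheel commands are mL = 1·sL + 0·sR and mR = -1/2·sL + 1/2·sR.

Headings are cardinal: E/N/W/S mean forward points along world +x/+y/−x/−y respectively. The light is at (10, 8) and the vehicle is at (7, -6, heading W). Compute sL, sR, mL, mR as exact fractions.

left sensor world pos  = (4, -9); dL² = 325
right sensor world pos = (4, -3); dR² = 157
sL = 200/325 = 8/13
sR = 200/157 = 200/157
mL = 1·sL + 0·sR = 8/13
mR = -1/2·sL + 1/2·sR = 672/2041

8/13 200/157 8/13 672/2041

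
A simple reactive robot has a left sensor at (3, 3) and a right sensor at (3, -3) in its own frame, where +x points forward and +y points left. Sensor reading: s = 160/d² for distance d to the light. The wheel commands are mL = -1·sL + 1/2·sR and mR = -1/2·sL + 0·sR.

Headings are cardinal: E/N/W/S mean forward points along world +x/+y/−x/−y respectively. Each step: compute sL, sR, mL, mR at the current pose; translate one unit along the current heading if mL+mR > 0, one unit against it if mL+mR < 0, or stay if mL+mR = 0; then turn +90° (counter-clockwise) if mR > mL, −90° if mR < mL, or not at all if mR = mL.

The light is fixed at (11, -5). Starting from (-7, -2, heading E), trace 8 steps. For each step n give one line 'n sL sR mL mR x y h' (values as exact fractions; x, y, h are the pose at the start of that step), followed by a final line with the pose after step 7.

0 160/261 32/45 -112/435 -80/261 -7 -2 E
1 5/8 40/121 -445/968 -5/16 -8 -2 S
2 32/61 160/257 -3344/15677 -16/61 -8 -1 E
3 16/29 16/53 -616/1537 -8/29 -9 -1 S
4 160/353 160/293 -18640/103429 -80/353 -9 0 E
5 20/41 8/29 -416/1189 -10/41 -10 0 S
6 32/81 160/333 -464/2997 -16/81 -10 1 E
7 16/37 80/317 -3592/11729 -8/37 -11 1 S
final -11 2 E

n=0: pose=(-7,-2,E); sL=160/261, sR=32/45; mL=-112/435, mR=-80/261; mL+mR=-736/1305 → advance -1; mR−mL=-64/1305 → turn -1·90°
n=1: pose=(-8,-2,S); sL=5/8, sR=40/121; mL=-445/968, mR=-5/16; mL+mR=-1495/1936 → advance -1; mR−mL=285/1936 → turn +1·90°
n=2: pose=(-8,-1,E); sL=32/61, sR=160/257; mL=-3344/15677, mR=-16/61; mL+mR=-7456/15677 → advance -1; mR−mL=-768/15677 → turn -1·90°
n=3: pose=(-9,-1,S); sL=16/29, sR=16/53; mL=-616/1537, mR=-8/29; mL+mR=-1040/1537 → advance -1; mR−mL=192/1537 → turn +1·90°
n=4: pose=(-9,0,E); sL=160/353, sR=160/293; mL=-18640/103429, mR=-80/353; mL+mR=-42080/103429 → advance -1; mR−mL=-4800/103429 → turn -1·90°
n=5: pose=(-10,0,S); sL=20/41, sR=8/29; mL=-416/1189, mR=-10/41; mL+mR=-706/1189 → advance -1; mR−mL=126/1189 → turn +1·90°
n=6: pose=(-10,1,E); sL=32/81, sR=160/333; mL=-464/2997, mR=-16/81; mL+mR=-352/999 → advance -1; mR−mL=-128/2997 → turn -1·90°
n=7: pose=(-11,1,S); sL=16/37, sR=80/317; mL=-3592/11729, mR=-8/37; mL+mR=-6128/11729 → advance -1; mR−mL=1056/11729 → turn +1·90°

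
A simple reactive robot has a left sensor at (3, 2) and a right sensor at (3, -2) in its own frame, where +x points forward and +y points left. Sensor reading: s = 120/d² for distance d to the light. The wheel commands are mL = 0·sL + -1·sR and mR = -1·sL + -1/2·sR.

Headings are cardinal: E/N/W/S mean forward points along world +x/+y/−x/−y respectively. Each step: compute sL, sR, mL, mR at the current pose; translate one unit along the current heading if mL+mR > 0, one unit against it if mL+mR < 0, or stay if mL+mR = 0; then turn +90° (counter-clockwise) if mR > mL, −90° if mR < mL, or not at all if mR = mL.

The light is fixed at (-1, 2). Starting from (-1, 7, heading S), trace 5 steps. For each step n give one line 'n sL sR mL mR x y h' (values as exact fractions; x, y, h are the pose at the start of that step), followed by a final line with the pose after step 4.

0 15 15 -15 -45/2 -1 7 S
1 24/5 120/73 -120/73 -2052/365 -1 8 W
2 60/41 4/3 -4/3 -262/123 0 8 N
3 24/13 24/5 -24/5 -276/65 0 7 E
4 30/17 30/17 -30/17 -45/17 -1 7 N
final -1 6 E

n=0: pose=(-1,7,S); sL=15, sR=15; mL=-15, mR=-45/2; mL+mR=-75/2 → advance -1; mR−mL=-15/2 → turn -1·90°
n=1: pose=(-1,8,W); sL=24/5, sR=120/73; mL=-120/73, mR=-2052/365; mL+mR=-2652/365 → advance -1; mR−mL=-1452/365 → turn -1·90°
n=2: pose=(0,8,N); sL=60/41, sR=4/3; mL=-4/3, mR=-262/123; mL+mR=-142/41 → advance -1; mR−mL=-98/123 → turn -1·90°
n=3: pose=(0,7,E); sL=24/13, sR=24/5; mL=-24/5, mR=-276/65; mL+mR=-588/65 → advance -1; mR−mL=36/65 → turn +1·90°
n=4: pose=(-1,7,N); sL=30/17, sR=30/17; mL=-30/17, mR=-45/17; mL+mR=-75/17 → advance -1; mR−mL=-15/17 → turn -1·90°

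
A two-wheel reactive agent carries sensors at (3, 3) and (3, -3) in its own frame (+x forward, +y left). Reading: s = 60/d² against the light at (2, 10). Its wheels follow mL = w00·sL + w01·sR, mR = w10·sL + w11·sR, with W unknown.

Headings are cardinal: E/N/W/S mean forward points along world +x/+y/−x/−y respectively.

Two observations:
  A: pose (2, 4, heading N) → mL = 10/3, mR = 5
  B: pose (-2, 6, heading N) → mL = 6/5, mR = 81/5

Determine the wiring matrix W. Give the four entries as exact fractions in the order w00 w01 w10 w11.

1 0 1 1/2

obs A: pose=(2,4,N) → sL=10/3, sR=10/3, mL=10/3, mR=5
obs B: pose=(-2,6,N) → sL=6/5, sR=30, mL=6/5, mR=81/5
sensor matrix S = [[10/3, 10/3], [6/5, 30]]; det S = 96
solve [mL_A; mL_B] = S·[w00; w01] and [mR_A; mR_B] = S·[w10; w11]:
  w00 = 1, w01 = 0, w10 = 1, w11 = 1/2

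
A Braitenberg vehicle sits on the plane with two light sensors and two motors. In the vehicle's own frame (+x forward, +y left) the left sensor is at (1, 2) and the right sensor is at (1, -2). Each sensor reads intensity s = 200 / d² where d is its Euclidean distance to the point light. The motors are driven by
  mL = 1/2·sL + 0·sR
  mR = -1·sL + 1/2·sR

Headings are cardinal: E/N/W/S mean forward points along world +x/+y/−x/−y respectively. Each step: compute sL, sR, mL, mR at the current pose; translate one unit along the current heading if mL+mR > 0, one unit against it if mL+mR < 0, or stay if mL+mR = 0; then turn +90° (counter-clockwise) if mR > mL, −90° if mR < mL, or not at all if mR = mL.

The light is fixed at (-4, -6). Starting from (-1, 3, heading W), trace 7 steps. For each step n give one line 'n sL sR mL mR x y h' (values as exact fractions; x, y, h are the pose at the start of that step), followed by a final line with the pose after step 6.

0 200/53 8/5 100/53 -788/265 -1 3 W
1 25/13 25/17 25/26 -525/442 0 3 N
2 8/5 200/61 4/5 12/305 0 2 E
3 100/49 100/29 50/49 -450/1421 1 2 S
4 200/41 200/97 100/41 -15300/3977 1 1 W
5 5/2 25/16 5/4 -55/32 2 1 N
6 200/113 40/13 100/113 -340/1469 2 0 E
final 3 0 S

n=0: pose=(-1,3,W); sL=200/53, sR=8/5; mL=100/53, mR=-788/265; mL+mR=-288/265 → advance -1; mR−mL=-1288/265 → turn -1·90°
n=1: pose=(0,3,N); sL=25/13, sR=25/17; mL=25/26, mR=-525/442; mL+mR=-50/221 → advance -1; mR−mL=-475/221 → turn -1·90°
n=2: pose=(0,2,E); sL=8/5, sR=200/61; mL=4/5, mR=12/305; mL+mR=256/305 → advance +1; mR−mL=-232/305 → turn -1·90°
n=3: pose=(1,2,S); sL=100/49, sR=100/29; mL=50/49, mR=-450/1421; mL+mR=1000/1421 → advance +1; mR−mL=-1900/1421 → turn -1·90°
n=4: pose=(1,1,W); sL=200/41, sR=200/97; mL=100/41, mR=-15300/3977; mL+mR=-5600/3977 → advance -1; mR−mL=-25000/3977 → turn -1·90°
n=5: pose=(2,1,N); sL=5/2, sR=25/16; mL=5/4, mR=-55/32; mL+mR=-15/32 → advance -1; mR−mL=-95/32 → turn -1·90°
n=6: pose=(2,0,E); sL=200/113, sR=40/13; mL=100/113, mR=-340/1469; mL+mR=960/1469 → advance +1; mR−mL=-1640/1469 → turn -1·90°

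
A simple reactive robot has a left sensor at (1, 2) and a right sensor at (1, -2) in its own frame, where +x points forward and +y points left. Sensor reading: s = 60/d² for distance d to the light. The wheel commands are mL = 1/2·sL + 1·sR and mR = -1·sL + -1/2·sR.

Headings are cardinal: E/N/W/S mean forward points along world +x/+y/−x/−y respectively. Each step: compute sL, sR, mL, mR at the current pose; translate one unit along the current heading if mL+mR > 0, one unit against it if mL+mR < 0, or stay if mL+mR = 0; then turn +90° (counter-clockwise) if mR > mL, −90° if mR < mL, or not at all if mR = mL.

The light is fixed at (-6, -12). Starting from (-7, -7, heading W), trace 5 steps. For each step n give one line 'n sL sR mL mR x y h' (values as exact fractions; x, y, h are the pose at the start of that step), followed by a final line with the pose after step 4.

0 60/13 60/53 2370/689 -3570/689 -7 -7 W
1 3/2 3/2 9/4 -9/4 -6 -7 N
2 6/5 6 33/5 -21/5 -6 -7 E
3 12/5 60/17 402/85 -354/85 -5 -7 S
4 15 5/3 55/6 -95/6 -5 -8 W
final -4 -8 N

n=0: pose=(-7,-7,W); sL=60/13, sR=60/53; mL=2370/689, mR=-3570/689; mL+mR=-1200/689 → advance -1; mR−mL=-5940/689 → turn -1·90°
n=1: pose=(-6,-7,N); sL=3/2, sR=3/2; mL=9/4, mR=-9/4; mL+mR=0 → advance +0; mR−mL=-9/2 → turn -1·90°
n=2: pose=(-6,-7,E); sL=6/5, sR=6; mL=33/5, mR=-21/5; mL+mR=12/5 → advance +1; mR−mL=-54/5 → turn -1·90°
n=3: pose=(-5,-7,S); sL=12/5, sR=60/17; mL=402/85, mR=-354/85; mL+mR=48/85 → advance +1; mR−mL=-756/85 → turn -1·90°
n=4: pose=(-5,-8,W); sL=15, sR=5/3; mL=55/6, mR=-95/6; mL+mR=-20/3 → advance -1; mR−mL=-25 → turn -1·90°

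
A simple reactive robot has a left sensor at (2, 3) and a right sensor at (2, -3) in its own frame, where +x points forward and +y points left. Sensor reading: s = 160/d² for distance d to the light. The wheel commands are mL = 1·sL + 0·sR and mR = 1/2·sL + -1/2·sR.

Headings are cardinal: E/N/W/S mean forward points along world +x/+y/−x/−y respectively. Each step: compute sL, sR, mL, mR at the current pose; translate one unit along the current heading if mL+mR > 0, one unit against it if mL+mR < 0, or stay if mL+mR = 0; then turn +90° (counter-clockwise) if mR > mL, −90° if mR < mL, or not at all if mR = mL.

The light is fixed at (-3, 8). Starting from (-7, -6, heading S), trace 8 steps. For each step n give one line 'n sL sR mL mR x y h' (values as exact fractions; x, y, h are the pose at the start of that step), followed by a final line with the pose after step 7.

0 160/257 32/61 160/257 768/15677 -7 -6 S
1 4/9 8/9 4/9 -2/9 -7 -7 W
2 160/233 160/173 160/233 -4800/40309 -8 -7 N
3 16/13 80/149 16/13 672/1937 -8 -6 E
4 160/257 32/61 160/257 768/15677 -7 -6 S
5 4/9 8/9 4/9 -2/9 -7 -7 W
6 160/233 160/173 160/233 -4800/40309 -8 -7 N
7 16/13 80/149 16/13 672/1937 -8 -6 E
final -7 -6 S

n=0: pose=(-7,-6,S); sL=160/257, sR=32/61; mL=160/257, mR=768/15677; mL+mR=10528/15677 → advance +1; mR−mL=-8992/15677 → turn -1·90°
n=1: pose=(-7,-7,W); sL=4/9, sR=8/9; mL=4/9, mR=-2/9; mL+mR=2/9 → advance +1; mR−mL=-2/3 → turn -1·90°
n=2: pose=(-8,-7,N); sL=160/233, sR=160/173; mL=160/233, mR=-4800/40309; mL+mR=22880/40309 → advance +1; mR−mL=-32480/40309 → turn -1·90°
n=3: pose=(-8,-6,E); sL=16/13, sR=80/149; mL=16/13, mR=672/1937; mL+mR=3056/1937 → advance +1; mR−mL=-1712/1937 → turn -1·90°
n=4: pose=(-7,-6,S); sL=160/257, sR=32/61; mL=160/257, mR=768/15677; mL+mR=10528/15677 → advance +1; mR−mL=-8992/15677 → turn -1·90°
n=5: pose=(-7,-7,W); sL=4/9, sR=8/9; mL=4/9, mR=-2/9; mL+mR=2/9 → advance +1; mR−mL=-2/3 → turn -1·90°
n=6: pose=(-8,-7,N); sL=160/233, sR=160/173; mL=160/233, mR=-4800/40309; mL+mR=22880/40309 → advance +1; mR−mL=-32480/40309 → turn -1·90°
n=7: pose=(-8,-6,E); sL=16/13, sR=80/149; mL=16/13, mR=672/1937; mL+mR=3056/1937 → advance +1; mR−mL=-1712/1937 → turn -1·90°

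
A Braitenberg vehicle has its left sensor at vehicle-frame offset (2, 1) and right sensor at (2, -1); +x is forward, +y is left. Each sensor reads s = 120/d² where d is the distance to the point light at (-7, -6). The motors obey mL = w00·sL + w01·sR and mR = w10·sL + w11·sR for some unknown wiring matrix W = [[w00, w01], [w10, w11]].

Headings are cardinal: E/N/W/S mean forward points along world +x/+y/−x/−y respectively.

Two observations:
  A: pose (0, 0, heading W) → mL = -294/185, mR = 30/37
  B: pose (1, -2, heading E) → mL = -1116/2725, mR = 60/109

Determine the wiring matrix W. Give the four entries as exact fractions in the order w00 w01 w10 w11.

obs A: pose=(0,0,W) → sL=12/5, sR=60/37, mL=-294/185, mR=30/37
obs B: pose=(1,-2,E) → sL=24/25, sR=120/109, mL=-1116/2725, mR=60/109
sensor matrix S = [[12/5, 60/37], [24/25, 120/109]]; det S = 21888/20165
solve [mL_A; mL_B] = S·[w00; w01] and [mR_A; mR_B] = S·[w10; w11]:
  w00 = -1, w01 = 1/2, w10 = 0, w11 = 1/2

-1 1/2 0 1/2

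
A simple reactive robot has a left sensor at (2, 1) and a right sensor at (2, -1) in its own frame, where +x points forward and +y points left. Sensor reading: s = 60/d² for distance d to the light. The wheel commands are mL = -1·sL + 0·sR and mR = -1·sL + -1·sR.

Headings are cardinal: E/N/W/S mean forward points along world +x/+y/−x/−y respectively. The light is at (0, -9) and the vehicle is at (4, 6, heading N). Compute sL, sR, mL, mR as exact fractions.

30/149 30/157 -30/149 -9180/23393

left sensor world pos  = (3, 8); dL² = 298
right sensor world pos = (5, 8); dR² = 314
sL = 60/298 = 30/149
sR = 60/314 = 30/157
mL = -1·sL + 0·sR = -30/149
mR = -1·sL + -1·sR = -9180/23393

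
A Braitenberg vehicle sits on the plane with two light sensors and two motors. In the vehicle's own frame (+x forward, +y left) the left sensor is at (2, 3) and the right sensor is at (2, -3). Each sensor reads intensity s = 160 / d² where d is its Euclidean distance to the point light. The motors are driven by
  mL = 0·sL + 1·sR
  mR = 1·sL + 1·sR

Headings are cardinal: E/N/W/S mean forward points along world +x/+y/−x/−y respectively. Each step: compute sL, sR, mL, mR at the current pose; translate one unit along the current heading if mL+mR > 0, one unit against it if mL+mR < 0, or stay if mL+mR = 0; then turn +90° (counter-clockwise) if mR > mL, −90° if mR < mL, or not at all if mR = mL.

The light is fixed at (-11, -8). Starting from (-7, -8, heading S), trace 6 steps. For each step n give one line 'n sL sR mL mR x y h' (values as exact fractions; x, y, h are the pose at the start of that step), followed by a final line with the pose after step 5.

n=0: pose=(-7,-8,S); sL=160/53, sR=32; mL=32, mR=1856/53; mL+mR=3552/53 → advance +1; mR−mL=160/53 → turn +1·90°
n=1: pose=(-7,-9,E); sL=4, sR=40/13; mL=40/13, mR=92/13; mL+mR=132/13 → advance +1; mR−mL=4 → turn +1·90°
n=2: pose=(-6,-9,N); sL=32, sR=32/13; mL=32/13, mR=448/13; mL+mR=480/13 → advance +1; mR−mL=32 → turn +1·90°
n=3: pose=(-6,-8,W); sL=80/9, sR=80/9; mL=80/9, mR=160/9; mL+mR=80/3 → advance +1; mR−mL=80/9 → turn +1·90°
n=4: pose=(-7,-8,S); sL=160/53, sR=32; mL=32, mR=1856/53; mL+mR=3552/53 → advance +1; mR−mL=160/53 → turn +1·90°
n=5: pose=(-7,-9,E); sL=4, sR=40/13; mL=40/13, mR=92/13; mL+mR=132/13 → advance +1; mR−mL=4 → turn +1·90°

0 160/53 32 32 1856/53 -7 -8 S
1 4 40/13 40/13 92/13 -7 -9 E
2 32 32/13 32/13 448/13 -6 -9 N
3 80/9 80/9 80/9 160/9 -6 -8 W
4 160/53 32 32 1856/53 -7 -8 S
5 4 40/13 40/13 92/13 -7 -9 E
final -6 -9 N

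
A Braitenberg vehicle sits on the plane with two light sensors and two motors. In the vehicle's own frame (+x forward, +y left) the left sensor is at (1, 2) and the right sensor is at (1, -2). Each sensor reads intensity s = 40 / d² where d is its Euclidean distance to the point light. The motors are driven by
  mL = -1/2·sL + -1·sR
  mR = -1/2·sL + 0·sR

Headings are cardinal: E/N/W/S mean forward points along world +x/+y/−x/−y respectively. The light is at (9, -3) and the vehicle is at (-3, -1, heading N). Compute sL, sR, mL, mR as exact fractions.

left sensor world pos  = (-5, 0); dL² = 205
right sensor world pos = (-1, 0); dR² = 109
sL = 40/205 = 8/41
sR = 40/109 = 40/109
mL = -1/2·sL + -1·sR = -2076/4469
mR = -1/2·sL + 0·sR = -4/41

8/41 40/109 -2076/4469 -4/41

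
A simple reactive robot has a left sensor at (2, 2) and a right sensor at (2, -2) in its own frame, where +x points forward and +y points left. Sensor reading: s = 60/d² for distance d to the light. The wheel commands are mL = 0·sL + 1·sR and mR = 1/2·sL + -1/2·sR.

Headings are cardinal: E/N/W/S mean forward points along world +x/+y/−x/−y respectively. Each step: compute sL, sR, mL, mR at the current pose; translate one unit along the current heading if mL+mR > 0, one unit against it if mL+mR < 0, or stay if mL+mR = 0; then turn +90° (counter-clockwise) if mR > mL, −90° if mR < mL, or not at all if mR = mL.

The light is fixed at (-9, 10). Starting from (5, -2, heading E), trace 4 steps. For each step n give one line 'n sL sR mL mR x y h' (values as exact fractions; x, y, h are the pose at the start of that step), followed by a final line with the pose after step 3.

n=0: pose=(5,-2,E); sL=15/89, sR=15/113; mL=15/113, mR=180/10057; mL+mR=1515/10057 → advance +1; mR−mL=-1155/10057 → turn -1·90°
n=1: pose=(6,-2,S); sL=12/97, sR=12/73; mL=12/73, mR=-144/7081; mL+mR=1020/7081 → advance +1; mR−mL=-1308/7081 → turn -1·90°
n=2: pose=(6,-3,W); sL=30/197, sR=6/29; mL=6/29, mR=-156/5713; mL+mR=1026/5713 → advance +1; mR−mL=-1338/5713 → turn -1·90°
n=3: pose=(5,-3,N); sL=12/53, sR=60/377; mL=60/377, mR=672/19981; mL+mR=3852/19981 → advance +1; mR−mL=-2508/19981 → turn -1·90°

0 15/89 15/113 15/113 180/10057 5 -2 E
1 12/97 12/73 12/73 -144/7081 6 -2 S
2 30/197 6/29 6/29 -156/5713 6 -3 W
3 12/53 60/377 60/377 672/19981 5 -3 N
final 5 -2 E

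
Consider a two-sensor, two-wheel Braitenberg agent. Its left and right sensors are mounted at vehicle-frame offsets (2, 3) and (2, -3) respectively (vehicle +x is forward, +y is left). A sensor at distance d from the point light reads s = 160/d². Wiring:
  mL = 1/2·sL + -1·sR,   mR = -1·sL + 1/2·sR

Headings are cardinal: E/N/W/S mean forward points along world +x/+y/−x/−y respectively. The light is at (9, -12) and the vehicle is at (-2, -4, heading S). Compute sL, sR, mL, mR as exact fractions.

left sensor world pos  = (1, -6); dL² = 100
right sensor world pos = (-5, -6); dR² = 232
sL = 160/100 = 8/5
sR = 160/232 = 20/29
mL = 1/2·sL + -1·sR = 16/145
mR = -1·sL + 1/2·sR = -182/145

8/5 20/29 16/145 -182/145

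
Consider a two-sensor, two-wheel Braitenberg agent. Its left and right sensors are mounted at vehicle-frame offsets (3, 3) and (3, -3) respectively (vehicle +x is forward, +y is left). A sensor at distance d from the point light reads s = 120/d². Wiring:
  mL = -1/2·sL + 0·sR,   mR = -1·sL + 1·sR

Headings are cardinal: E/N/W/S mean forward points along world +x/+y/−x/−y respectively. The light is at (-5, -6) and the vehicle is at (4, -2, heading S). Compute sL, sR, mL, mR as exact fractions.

24/29 120/37 -12/29 2592/1073

left sensor world pos  = (7, -5); dL² = 145
right sensor world pos = (1, -5); dR² = 37
sL = 120/145 = 24/29
sR = 120/37 = 120/37
mL = -1/2·sL + 0·sR = -12/29
mR = -1·sL + 1·sR = 2592/1073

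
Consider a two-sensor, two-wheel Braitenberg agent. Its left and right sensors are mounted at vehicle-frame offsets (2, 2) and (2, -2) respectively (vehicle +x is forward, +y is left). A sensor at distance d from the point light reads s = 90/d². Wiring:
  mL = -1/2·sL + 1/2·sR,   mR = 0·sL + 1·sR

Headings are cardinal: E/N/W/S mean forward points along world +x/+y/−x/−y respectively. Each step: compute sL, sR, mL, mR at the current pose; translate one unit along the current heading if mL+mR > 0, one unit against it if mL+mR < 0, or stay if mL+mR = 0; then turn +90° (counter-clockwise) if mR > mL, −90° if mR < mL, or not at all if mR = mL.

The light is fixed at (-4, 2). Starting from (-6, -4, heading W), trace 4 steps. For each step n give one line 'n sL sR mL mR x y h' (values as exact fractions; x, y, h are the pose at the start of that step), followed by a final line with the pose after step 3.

0 9/8 45/16 27/32 45/16 -6 -4 W
1 18/13 90/89 -216/1157 90/89 -7 -4 S
2 45/13 45/41 -630/533 45/41 -7 -5 E
3 90/61 90/29 1440/1769 90/29 -8 -5 N
final -8 -4 W

n=0: pose=(-6,-4,W); sL=9/8, sR=45/16; mL=27/32, mR=45/16; mL+mR=117/32 → advance +1; mR−mL=63/32 → turn +1·90°
n=1: pose=(-7,-4,S); sL=18/13, sR=90/89; mL=-216/1157, mR=90/89; mL+mR=954/1157 → advance +1; mR−mL=1386/1157 → turn +1·90°
n=2: pose=(-7,-5,E); sL=45/13, sR=45/41; mL=-630/533, mR=45/41; mL+mR=-45/533 → advance -1; mR−mL=1215/533 → turn +1·90°
n=3: pose=(-8,-5,N); sL=90/61, sR=90/29; mL=1440/1769, mR=90/29; mL+mR=6930/1769 → advance +1; mR−mL=4050/1769 → turn +1·90°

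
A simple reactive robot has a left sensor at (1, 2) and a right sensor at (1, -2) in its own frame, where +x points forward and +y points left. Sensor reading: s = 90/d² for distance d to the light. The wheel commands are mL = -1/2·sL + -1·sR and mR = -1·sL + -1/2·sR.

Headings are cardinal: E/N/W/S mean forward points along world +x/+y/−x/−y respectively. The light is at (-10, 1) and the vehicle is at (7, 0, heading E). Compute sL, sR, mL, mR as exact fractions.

left sensor world pos  = (8, 2); dL² = 325
right sensor world pos = (8, -2); dR² = 333
sL = 90/325 = 18/65
sR = 90/333 = 10/37
mL = -1/2·sL + -1·sR = -983/2405
mR = -1·sL + -1/2·sR = -991/2405

18/65 10/37 -983/2405 -991/2405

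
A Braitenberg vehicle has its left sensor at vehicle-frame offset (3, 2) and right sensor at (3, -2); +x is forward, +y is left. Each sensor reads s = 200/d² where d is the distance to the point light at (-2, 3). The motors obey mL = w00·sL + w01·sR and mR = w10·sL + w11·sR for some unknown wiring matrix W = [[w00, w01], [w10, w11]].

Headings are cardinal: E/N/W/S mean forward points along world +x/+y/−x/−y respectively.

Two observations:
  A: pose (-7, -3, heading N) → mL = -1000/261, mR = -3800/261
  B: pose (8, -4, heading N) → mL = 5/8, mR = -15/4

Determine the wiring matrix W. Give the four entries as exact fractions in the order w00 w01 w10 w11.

obs A: pose=(-7,-3,N) → sL=100/29, sR=100/9, mL=-1000/261, mR=-3800/261
obs B: pose=(8,-4,N) → sL=5/2, sR=5/4, mL=5/8, mR=-15/4
sensor matrix S = [[100/29, 100/9], [5/2, 5/4]]; det S = -6125/261
solve [mL_A; mL_B] = S·[w00; w01] and [mR_A; mR_B] = S·[w10; w11]:
  w00 = 1/2, w01 = -1/2, w10 = -1, w11 = -1

1/2 -1/2 -1 -1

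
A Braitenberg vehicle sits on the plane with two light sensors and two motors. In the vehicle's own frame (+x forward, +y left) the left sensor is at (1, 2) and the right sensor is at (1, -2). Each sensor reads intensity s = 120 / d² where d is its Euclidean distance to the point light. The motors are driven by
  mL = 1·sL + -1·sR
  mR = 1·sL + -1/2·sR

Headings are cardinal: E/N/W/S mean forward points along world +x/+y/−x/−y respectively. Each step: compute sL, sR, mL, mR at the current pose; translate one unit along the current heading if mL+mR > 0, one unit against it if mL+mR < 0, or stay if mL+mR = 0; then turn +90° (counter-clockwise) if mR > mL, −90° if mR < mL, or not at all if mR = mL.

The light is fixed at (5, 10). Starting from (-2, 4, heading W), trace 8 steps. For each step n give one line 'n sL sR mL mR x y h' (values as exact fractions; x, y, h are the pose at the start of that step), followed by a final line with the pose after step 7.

n=0: pose=(-2,4,W); sL=15/16, sR=3/2; mL=-9/16, mR=3/16; mL+mR=-3/8 → advance -1; mR−mL=3/4 → turn +1·90°
n=1: pose=(-1,4,S); sL=24/13, sR=120/113; mL=1152/1469, mR=1932/1469; mL+mR=3084/1469 → advance +1; mR−mL=60/113 → turn +1·90°
n=2: pose=(-1,3,E); sL=12/5, sR=60/53; mL=336/265, mR=486/265; mL+mR=822/265 → advance +1; mR−mL=30/53 → turn +1·90°
n=3: pose=(0,3,N); sL=24/17, sR=8/3; mL=-64/51, mR=4/51; mL+mR=-20/17 → advance -1; mR−mL=4/3 → turn +1·90°
n=4: pose=(0,2,W); sL=15/17, sR=5/3; mL=-40/51, mR=5/102; mL+mR=-25/34 → advance -1; mR−mL=5/6 → turn +1·90°
n=5: pose=(1,2,S); sL=24/17, sR=40/39; mL=256/663, mR=596/663; mL+mR=284/221 → advance +1; mR−mL=20/39 → turn +1·90°
n=6: pose=(1,1,E); sL=60/29, sR=12/13; mL=432/377, mR=606/377; mL+mR=1038/377 → advance +1; mR−mL=6/13 → turn +1·90°
n=7: pose=(2,1,N); sL=120/89, sR=24/13; mL=-576/1157, mR=492/1157; mL+mR=-84/1157 → advance -1; mR−mL=12/13 → turn +1·90°

0 15/16 3/2 -9/16 3/16 -2 4 W
1 24/13 120/113 1152/1469 1932/1469 -1 4 S
2 12/5 60/53 336/265 486/265 -1 3 E
3 24/17 8/3 -64/51 4/51 0 3 N
4 15/17 5/3 -40/51 5/102 0 2 W
5 24/17 40/39 256/663 596/663 1 2 S
6 60/29 12/13 432/377 606/377 1 1 E
7 120/89 24/13 -576/1157 492/1157 2 1 N
final 2 0 W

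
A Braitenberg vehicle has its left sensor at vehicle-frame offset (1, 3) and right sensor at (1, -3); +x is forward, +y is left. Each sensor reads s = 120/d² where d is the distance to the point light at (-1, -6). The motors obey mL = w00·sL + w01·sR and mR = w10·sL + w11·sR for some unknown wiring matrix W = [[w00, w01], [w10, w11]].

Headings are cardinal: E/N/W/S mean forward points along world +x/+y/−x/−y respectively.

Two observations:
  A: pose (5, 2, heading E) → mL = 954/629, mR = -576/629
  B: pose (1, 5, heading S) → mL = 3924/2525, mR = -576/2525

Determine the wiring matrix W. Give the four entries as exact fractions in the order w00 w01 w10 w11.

obs A: pose=(5,2,E) → sL=12/17, sR=60/37, mL=954/629, mR=-576/629
obs B: pose=(1,5,S) → sL=24/25, sR=120/101, mL=3924/2525, mR=-576/2525
sensor matrix S = [[12/17, 60/37], [24/25, 120/101]]; det S = -228096/317645
solve [mL_A; mL_B] = S·[w00; w01] and [mR_A; mR_B] = S·[w10; w11]:
  w00 = 1, w01 = 1/2, w10 = 1, w11 = -1

1 1/2 1 -1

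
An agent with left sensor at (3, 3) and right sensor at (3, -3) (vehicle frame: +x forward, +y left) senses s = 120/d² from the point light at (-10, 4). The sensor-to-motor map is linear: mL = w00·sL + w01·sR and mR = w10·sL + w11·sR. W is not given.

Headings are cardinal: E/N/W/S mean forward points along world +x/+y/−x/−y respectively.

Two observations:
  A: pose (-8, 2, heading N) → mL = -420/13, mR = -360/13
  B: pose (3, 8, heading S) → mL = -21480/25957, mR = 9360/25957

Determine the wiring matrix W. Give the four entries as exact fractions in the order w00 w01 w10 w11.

obs A: pose=(-8,2,N) → sL=60, sR=60/13, mL=-420/13, mR=-360/13
obs B: pose=(3,8,S) → sL=120/257, sR=120/101, mL=-21480/25957, mR=9360/25957
sensor matrix S = [[60, 60/13], [120/257, 120/101]]; det S = 23328000/337441
solve [mL_A; mL_B] = S·[w00; w01] and [mR_A; mR_B] = S·[w10; w11]:
  w00 = -1/2, w01 = -1/2, w10 = -1/2, w11 = 1/2

-1/2 -1/2 -1/2 1/2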